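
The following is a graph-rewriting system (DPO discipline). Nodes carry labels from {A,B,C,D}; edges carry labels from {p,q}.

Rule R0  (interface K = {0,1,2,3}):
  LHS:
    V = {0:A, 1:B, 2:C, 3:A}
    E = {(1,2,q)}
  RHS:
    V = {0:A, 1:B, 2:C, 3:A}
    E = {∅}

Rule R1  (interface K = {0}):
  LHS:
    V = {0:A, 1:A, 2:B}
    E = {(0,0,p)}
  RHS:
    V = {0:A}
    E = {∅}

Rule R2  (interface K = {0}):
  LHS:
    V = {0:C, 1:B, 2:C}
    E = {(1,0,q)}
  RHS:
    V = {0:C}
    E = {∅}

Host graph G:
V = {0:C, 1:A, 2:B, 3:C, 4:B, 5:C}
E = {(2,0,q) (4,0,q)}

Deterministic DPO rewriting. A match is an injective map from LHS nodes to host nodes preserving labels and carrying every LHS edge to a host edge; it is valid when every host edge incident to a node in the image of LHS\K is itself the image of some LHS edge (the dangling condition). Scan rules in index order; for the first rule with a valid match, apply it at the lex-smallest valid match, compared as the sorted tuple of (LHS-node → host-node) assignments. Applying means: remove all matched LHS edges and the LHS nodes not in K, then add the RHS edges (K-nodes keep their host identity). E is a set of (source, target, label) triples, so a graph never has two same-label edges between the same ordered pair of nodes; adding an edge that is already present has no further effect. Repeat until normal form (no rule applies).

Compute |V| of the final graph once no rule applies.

[0] host  ⇒  6 nodes, 2 edges  {2-q->0 4-q->0}
[1] R2 @ {0↦0, 1↦2, 2↦3}  ⇒  4 nodes, 1 edges  {4-q->0}
[2] R2 @ {0↦0, 1↦4, 2↦5}  ⇒  2 nodes, 0 edges  {∅}
normal form: no rule applies after step 2
NF nodes: {0:C, 1:A}

Answer: 2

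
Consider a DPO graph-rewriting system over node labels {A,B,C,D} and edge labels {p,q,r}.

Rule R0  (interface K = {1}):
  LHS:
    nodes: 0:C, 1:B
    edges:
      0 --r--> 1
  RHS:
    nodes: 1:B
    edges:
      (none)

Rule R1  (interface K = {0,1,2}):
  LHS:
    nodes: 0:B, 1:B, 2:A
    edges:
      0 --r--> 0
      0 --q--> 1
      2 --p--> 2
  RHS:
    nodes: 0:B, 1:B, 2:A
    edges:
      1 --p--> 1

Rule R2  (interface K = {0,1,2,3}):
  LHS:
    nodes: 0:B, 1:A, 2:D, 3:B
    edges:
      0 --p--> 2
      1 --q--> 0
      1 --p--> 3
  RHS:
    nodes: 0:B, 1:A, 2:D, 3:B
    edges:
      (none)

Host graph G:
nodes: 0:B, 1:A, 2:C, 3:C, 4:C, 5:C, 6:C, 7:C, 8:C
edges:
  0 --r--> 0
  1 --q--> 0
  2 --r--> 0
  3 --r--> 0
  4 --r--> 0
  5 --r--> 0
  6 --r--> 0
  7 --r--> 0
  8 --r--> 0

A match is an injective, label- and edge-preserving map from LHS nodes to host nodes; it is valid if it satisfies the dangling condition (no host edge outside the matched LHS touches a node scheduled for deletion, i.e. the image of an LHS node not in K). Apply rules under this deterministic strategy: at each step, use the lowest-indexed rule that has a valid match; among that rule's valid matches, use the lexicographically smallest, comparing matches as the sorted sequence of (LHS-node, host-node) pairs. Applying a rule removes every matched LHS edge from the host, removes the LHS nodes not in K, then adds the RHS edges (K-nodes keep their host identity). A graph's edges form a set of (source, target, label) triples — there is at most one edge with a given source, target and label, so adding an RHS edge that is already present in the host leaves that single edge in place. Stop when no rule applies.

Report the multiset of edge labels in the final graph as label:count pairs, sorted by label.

Answer: q:1 r:1

Rewrite trace:
start.  V:9 E:9  edges: 0-r->0 1-q->0 2-r->0 3-r->0 4-r->0 5-r->0 6-r->0 7-r->0 8-r->0
1. fire R0 via {0↦2, 1↦0}  →  V:8 E:8  edges: 0-r->0 1-q->0 3-r->0 4-r->0 5-r->0 6-r->0 7-r->0 8-r->0
2. fire R0 via {0↦3, 1↦0}  →  V:7 E:7  edges: 0-r->0 1-q->0 4-r->0 5-r->0 6-r->0 7-r->0 8-r->0
3. fire R0 via {0↦4, 1↦0}  →  V:6 E:6  edges: 0-r->0 1-q->0 5-r->0 6-r->0 7-r->0 8-r->0
4. fire R0 via {0↦5, 1↦0}  →  V:5 E:5  edges: 0-r->0 1-q->0 6-r->0 7-r->0 8-r->0
5. fire R0 via {0↦6, 1↦0}  →  V:4 E:4  edges: 0-r->0 1-q->0 7-r->0 8-r->0
6. fire R0 via {0↦7, 1↦0}  →  V:3 E:3  edges: 0-r->0 1-q->0 8-r->0
7. fire R0 via {0↦8, 1↦0}  →  V:2 E:2  edges: 0-r->0 1-q->0
halt: no rule applies after step 7
NF edges: [(0, 0, 'r'), (1, 0, 'q')]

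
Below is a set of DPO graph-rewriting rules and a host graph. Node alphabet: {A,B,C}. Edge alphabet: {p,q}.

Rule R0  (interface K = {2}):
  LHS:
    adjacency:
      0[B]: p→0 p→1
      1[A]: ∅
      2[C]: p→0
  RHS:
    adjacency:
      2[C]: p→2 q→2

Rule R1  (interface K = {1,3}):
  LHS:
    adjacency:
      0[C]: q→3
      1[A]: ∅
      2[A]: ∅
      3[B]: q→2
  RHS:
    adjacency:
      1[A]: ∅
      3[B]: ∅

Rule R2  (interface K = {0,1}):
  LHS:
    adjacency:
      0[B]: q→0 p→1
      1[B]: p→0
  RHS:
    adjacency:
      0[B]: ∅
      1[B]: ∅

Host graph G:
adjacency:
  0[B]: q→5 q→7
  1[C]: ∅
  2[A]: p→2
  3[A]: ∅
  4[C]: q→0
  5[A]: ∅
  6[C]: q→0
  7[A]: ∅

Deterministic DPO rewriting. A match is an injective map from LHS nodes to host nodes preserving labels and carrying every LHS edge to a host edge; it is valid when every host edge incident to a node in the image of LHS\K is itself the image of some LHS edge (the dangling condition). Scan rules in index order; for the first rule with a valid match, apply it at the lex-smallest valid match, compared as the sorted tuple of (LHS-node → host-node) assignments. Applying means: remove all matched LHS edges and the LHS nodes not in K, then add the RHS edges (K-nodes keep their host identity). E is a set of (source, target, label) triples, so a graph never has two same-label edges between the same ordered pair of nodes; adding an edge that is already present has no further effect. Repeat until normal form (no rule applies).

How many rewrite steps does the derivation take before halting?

initial: |V|=8 |E|=5  E = 0-q->5 0-q->7 2-p->2 4-q->0 6-q->0
step 1: apply R1 at {0↦4, 1↦2, 2↦5, 3↦0}  → |V|=6 |E|=3  E = 0-q->7 2-p->2 6-q->0
step 2: apply R1 at {0↦6, 1↦2, 2↦7, 3↦0}  → |V|=4 |E|=1  E = 2-p->2
normal form: no rule applies after step 2

Answer: 2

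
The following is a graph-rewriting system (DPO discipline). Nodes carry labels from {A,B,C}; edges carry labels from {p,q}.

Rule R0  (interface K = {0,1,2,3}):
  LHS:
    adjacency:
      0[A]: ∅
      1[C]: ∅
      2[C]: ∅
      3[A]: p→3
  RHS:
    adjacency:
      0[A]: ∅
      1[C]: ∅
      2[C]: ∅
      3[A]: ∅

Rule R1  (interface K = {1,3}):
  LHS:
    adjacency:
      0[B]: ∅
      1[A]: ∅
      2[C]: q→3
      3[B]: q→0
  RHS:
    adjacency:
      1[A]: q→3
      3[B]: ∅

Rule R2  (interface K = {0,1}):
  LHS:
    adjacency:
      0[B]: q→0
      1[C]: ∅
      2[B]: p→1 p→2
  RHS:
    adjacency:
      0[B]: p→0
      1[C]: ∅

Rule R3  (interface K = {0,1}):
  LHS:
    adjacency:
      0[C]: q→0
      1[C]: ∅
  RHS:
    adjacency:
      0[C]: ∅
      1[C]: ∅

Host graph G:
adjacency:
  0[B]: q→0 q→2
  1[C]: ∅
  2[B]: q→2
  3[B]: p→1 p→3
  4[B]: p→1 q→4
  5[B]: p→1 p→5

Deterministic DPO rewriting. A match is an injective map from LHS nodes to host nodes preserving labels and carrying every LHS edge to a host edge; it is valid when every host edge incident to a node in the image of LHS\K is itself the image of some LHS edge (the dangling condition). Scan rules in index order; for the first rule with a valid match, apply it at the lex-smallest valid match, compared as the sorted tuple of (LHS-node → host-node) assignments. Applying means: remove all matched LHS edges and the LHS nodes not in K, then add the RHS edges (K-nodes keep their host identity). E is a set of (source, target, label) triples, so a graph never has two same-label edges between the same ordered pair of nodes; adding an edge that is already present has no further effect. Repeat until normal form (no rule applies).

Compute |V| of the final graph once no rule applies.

Answer: 4

Rewrite trace:
start.  V:6 E:9  edges: 0-q->0 0-q->2 2-q->2 3-p->1 3-p->3 4-p->1 4-q->4 5-p->1 5-p->5
1. fire R2 via {0↦0, 1↦1, 2↦3}  →  V:5 E:7  edges: 0-p->0 0-q->2 2-q->2 4-p->1 4-q->4 5-p->1 5-p->5
2. fire R2 via {0↦2, 1↦1, 2↦5}  →  V:4 E:5  edges: 0-p->0 0-q->2 2-p->2 4-p->1 4-q->4
final graph: no rule applies after step 2
NF nodes: {0:B, 1:C, 2:B, 4:B}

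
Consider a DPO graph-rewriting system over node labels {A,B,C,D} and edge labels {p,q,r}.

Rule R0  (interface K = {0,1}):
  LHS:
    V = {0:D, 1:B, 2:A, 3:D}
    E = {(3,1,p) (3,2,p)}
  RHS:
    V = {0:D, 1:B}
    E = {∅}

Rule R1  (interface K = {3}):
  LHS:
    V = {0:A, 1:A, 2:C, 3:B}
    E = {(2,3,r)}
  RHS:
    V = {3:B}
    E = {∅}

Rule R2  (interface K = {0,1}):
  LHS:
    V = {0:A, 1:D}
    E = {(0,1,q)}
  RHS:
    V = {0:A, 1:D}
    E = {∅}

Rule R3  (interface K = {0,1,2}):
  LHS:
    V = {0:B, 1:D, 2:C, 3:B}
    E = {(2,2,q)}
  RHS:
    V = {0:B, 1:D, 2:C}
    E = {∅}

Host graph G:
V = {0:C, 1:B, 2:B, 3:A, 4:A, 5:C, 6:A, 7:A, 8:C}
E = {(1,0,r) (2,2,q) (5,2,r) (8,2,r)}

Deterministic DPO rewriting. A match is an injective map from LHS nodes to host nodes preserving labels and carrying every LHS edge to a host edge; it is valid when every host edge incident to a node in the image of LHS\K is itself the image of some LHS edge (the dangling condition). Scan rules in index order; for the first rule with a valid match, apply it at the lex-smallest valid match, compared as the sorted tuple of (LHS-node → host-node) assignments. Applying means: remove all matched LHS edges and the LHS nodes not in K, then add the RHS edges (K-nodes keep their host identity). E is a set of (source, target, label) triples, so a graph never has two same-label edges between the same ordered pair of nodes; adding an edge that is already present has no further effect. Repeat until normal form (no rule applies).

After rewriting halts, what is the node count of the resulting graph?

Answer: 3

Derivation:
[0] host  ⇒  9 nodes, 4 edges  {1-r->0 2-q->2 5-r->2 8-r->2}
[1] R1 @ {0↦3, 1↦4, 2↦5, 3↦2}  ⇒  6 nodes, 3 edges  {1-r->0 2-q->2 8-r->2}
[2] R1 @ {0↦6, 1↦7, 2↦8, 3↦2}  ⇒  3 nodes, 2 edges  {1-r->0 2-q->2}
final graph: no rule applies after step 2
NF nodes: {0:C, 1:B, 2:B}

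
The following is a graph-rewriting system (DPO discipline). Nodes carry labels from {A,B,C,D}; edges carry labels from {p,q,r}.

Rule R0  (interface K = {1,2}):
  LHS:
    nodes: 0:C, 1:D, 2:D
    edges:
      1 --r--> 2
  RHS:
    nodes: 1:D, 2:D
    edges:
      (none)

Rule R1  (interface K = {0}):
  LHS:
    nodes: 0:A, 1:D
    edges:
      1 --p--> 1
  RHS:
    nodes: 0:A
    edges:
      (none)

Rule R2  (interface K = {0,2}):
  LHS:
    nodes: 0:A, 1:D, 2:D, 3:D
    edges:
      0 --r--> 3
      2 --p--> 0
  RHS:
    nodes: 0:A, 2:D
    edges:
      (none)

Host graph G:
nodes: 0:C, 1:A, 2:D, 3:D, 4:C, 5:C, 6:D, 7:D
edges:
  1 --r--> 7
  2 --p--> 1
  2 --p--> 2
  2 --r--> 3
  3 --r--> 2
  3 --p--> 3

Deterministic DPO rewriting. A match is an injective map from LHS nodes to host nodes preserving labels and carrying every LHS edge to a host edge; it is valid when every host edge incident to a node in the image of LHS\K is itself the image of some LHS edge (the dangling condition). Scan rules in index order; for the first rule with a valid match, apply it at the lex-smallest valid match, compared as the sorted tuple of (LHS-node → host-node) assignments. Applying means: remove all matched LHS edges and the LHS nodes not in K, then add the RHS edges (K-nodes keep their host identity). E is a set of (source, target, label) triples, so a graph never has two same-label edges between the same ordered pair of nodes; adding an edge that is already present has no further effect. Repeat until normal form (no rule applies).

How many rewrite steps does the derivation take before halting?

Answer: 5

Derivation:
initial: |V|=8 |E|=6  E = 1-r->7 2-p->1 2-p->2 2-r->3 3-r->2 3-p->3
step 1: apply R0 at {0↦0, 1↦2, 2↦3}  → |V|=7 |E|=5  E = 1-r->7 2-p->1 2-p->2 3-r->2 3-p->3
step 2: apply R0 at {0↦4, 1↦3, 2↦2}  → |V|=6 |E|=4  E = 1-r->7 2-p->1 2-p->2 3-p->3
step 3: apply R1 at {0↦1, 1↦3}  → |V|=5 |E|=3  E = 1-r->7 2-p->1 2-p->2
step 4: apply R2 at {0↦1, 1↦6, 2↦2, 3↦7}  → |V|=3 |E|=1  E = 2-p->2
step 5: apply R1 at {0↦1, 1↦2}  → |V|=2 |E|=0  E = ∅
final graph: no rule applies after step 5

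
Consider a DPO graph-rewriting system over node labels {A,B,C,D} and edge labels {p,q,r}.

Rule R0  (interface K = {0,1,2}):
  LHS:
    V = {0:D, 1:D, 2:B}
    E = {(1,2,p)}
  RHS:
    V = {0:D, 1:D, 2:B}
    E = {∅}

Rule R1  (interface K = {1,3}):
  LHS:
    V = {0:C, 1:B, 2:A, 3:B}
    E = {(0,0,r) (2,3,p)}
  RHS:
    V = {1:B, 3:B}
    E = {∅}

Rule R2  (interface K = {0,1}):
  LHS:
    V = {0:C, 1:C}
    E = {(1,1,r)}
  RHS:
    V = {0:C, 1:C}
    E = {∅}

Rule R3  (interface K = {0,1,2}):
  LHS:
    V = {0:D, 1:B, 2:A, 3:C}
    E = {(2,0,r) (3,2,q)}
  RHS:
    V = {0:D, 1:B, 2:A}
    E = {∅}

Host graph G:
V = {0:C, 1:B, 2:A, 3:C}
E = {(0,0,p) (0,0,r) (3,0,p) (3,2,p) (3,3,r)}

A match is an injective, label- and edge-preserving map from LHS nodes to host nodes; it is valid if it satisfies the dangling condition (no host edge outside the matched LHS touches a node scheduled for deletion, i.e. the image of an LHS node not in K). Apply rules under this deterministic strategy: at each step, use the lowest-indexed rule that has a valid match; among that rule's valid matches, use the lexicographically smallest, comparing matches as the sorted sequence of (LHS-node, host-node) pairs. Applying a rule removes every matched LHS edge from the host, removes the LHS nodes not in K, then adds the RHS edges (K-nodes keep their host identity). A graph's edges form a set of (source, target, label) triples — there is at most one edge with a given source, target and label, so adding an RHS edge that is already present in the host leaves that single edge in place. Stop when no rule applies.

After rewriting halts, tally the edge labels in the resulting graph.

Answer: p:3

Steps:
start.  V:4 E:5  edges: 0-p->0 0-r->0 3-p->0 3-p->2 3-r->3
1. fire R2 via {0↦0, 1↦3}  →  V:4 E:4  edges: 0-p->0 0-r->0 3-p->0 3-p->2
2. fire R2 via {0↦3, 1↦0}  →  V:4 E:3  edges: 0-p->0 3-p->0 3-p->2
halt: no rule applies after step 2
NF edges: [(0, 0, 'p'), (3, 0, 'p'), (3, 2, 'p')]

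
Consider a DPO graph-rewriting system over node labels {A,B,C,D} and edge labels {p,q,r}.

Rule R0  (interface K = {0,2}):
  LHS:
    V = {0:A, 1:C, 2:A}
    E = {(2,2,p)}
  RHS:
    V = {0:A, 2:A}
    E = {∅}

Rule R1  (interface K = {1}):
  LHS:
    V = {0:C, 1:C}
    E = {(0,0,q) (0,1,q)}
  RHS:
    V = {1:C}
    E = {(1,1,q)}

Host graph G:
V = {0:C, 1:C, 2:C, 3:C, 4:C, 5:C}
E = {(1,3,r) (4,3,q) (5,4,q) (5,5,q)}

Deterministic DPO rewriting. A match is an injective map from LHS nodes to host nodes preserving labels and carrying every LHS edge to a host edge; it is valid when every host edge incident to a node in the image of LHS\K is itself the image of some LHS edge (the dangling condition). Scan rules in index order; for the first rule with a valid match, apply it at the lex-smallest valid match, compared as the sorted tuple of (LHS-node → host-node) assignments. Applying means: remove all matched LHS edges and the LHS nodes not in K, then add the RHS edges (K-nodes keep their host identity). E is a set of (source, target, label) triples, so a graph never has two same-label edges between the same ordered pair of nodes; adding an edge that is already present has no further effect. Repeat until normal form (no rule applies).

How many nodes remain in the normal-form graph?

initial: |V|=6 |E|=4  E = 1-r->3 4-q->3 5-q->4 5-q->5
step 1: apply R1 at {0↦5, 1↦4}  → |V|=5 |E|=3  E = 1-r->3 4-q->3 4-q->4
step 2: apply R1 at {0↦4, 1↦3}  → |V|=4 |E|=2  E = 1-r->3 3-q->3
halt: no rule applies after step 2
NF nodes: {0:C, 1:C, 2:C, 3:C}

Answer: 4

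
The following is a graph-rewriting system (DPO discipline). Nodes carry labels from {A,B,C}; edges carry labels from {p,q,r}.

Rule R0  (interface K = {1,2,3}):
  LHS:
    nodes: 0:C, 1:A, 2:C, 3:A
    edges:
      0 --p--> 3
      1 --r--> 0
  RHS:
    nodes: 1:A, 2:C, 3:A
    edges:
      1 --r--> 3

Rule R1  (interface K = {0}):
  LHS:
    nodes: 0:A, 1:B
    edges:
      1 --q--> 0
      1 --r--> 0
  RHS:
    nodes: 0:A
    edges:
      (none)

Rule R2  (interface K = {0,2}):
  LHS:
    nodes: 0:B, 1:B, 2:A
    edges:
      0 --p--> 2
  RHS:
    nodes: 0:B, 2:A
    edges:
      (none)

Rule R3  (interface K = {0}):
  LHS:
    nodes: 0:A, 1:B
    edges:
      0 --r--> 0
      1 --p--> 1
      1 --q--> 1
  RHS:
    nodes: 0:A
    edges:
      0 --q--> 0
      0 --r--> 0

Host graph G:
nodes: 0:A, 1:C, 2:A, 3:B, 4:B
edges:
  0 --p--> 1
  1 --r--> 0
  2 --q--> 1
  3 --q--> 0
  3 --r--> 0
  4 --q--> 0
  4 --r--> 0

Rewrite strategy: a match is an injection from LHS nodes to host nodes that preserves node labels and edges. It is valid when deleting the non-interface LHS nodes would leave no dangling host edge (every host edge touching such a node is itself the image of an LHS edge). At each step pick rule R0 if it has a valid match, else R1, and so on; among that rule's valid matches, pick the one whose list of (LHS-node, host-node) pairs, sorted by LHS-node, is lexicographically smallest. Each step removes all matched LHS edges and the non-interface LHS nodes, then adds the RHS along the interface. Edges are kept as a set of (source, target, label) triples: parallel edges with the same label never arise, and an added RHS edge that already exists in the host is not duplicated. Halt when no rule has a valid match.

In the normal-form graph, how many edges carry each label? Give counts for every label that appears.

Answer: p:1 q:1 r:1

Rewrite trace:
[0] host  ⇒  5 nodes, 7 edges  {0-p->1 1-r->0 2-q->1 3-q->0 3-r->0 4-q->0 4-r->0}
[1] R1 @ {0↦0, 1↦3}  ⇒  4 nodes, 5 edges  {0-p->1 1-r->0 2-q->1 4-q->0 4-r->0}
[2] R1 @ {0↦0, 1↦4}  ⇒  3 nodes, 3 edges  {0-p->1 1-r->0 2-q->1}
final graph: no rule applies after step 2
NF edges: [(0, 1, 'p'), (1, 0, 'r'), (2, 1, 'q')]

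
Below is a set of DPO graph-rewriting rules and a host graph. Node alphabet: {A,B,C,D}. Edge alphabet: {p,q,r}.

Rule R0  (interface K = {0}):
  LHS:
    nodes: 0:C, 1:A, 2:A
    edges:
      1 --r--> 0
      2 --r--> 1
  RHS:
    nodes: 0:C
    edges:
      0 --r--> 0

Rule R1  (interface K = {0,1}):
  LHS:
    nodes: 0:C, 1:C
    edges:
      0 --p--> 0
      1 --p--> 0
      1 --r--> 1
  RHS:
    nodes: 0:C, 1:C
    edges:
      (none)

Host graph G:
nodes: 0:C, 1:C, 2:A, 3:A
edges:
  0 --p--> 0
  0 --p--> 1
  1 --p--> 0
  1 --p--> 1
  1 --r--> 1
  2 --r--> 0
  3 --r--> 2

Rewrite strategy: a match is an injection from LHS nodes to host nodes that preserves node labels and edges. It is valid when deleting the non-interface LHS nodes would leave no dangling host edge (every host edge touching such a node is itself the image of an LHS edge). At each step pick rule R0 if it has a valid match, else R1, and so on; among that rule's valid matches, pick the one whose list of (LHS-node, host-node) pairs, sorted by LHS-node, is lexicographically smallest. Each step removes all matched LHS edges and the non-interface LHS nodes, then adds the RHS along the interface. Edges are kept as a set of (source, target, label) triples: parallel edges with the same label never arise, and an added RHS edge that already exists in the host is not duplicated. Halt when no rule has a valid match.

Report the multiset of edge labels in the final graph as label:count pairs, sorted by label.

[0] host  ⇒  4 nodes, 7 edges  {0-p->0 0-p->1 1-p->0 1-p->1 1-r->1 2-r->0 3-r->2}
[1] R0 @ {0↦0, 1↦2, 2↦3}  ⇒  2 nodes, 6 edges  {0-p->0 0-r->0 0-p->1 1-p->0 1-p->1 1-r->1}
[2] R1 @ {0↦0, 1↦1}  ⇒  2 nodes, 3 edges  {0-r->0 0-p->1 1-p->1}
[3] R1 @ {0↦1, 1↦0}  ⇒  2 nodes, 0 edges  {∅}
normal form: no rule applies after step 3
NF edges: []

Answer: (no edges)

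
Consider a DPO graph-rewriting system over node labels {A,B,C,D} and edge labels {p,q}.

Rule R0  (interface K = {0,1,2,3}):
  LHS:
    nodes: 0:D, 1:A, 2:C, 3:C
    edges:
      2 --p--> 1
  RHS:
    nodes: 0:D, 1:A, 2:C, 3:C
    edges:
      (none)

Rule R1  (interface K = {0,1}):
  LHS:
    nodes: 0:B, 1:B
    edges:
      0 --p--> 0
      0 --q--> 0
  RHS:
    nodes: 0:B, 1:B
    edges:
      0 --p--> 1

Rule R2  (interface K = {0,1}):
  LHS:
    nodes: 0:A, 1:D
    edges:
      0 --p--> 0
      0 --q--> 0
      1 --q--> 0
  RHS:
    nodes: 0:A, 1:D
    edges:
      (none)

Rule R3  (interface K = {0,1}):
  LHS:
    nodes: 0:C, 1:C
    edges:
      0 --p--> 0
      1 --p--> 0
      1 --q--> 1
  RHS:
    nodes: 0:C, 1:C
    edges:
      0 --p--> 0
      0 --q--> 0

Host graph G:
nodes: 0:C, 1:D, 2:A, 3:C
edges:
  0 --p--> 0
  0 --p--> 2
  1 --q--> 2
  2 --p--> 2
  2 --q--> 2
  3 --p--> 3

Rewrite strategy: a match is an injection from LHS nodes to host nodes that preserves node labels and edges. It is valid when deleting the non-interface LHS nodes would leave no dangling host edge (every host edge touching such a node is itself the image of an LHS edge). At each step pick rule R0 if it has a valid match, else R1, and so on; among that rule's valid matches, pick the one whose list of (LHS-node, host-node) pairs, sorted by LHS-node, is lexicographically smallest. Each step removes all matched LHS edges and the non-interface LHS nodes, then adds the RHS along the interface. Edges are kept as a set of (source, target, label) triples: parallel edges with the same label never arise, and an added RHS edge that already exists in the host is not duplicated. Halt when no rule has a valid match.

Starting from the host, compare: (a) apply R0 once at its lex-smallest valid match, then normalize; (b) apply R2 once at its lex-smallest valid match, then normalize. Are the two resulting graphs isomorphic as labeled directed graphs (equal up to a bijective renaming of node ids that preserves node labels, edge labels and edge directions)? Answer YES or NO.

branch R0-first: apply at {0↦1, 1↦2, 2↦0, 3↦3} → |E|=5, then 1 more step(s) → NF |V|=4 |E|=2 V={0:C, 1:D, 2:A, 3:C} E=0-p->0 3-p->3
branch R2-first: apply at {0↦2, 1↦1} → |E|=3, then 1 more step(s) → NF |V|=4 |E|=2 V={0:C, 1:D, 2:A, 3:C} E=0-p->0 3-p->3
graphs isomorphic (equal up to label-preserving node renaming)

Answer: YES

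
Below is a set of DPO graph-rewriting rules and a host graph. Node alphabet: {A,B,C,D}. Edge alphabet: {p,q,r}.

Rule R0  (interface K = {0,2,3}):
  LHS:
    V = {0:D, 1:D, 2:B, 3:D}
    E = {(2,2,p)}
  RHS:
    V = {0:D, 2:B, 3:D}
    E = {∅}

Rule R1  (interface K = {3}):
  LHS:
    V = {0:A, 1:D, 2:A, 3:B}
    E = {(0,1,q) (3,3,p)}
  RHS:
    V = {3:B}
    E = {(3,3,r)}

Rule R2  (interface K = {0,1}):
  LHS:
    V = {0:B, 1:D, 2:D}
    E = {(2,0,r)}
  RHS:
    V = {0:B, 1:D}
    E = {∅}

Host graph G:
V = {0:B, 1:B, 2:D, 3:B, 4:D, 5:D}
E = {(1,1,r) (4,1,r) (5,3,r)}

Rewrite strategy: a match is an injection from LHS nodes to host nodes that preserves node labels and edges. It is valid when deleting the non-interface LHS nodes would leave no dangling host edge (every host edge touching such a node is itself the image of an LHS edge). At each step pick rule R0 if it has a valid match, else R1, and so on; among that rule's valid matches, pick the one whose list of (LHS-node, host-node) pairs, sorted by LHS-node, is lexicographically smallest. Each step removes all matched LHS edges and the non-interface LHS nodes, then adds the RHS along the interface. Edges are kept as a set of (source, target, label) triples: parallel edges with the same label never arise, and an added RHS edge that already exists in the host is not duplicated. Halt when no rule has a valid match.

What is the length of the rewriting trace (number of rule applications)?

Answer: 2

Rewrite trace:
initial: |V|=6 |E|=3  E = 1-r->1 4-r->1 5-r->3
step 1: apply R2 at {0↦1, 1↦2, 2↦4}  → |V|=5 |E|=2  E = 1-r->1 5-r->3
step 2: apply R2 at {0↦3, 1↦2, 2↦5}  → |V|=4 |E|=1  E = 1-r->1
normal form: no rule applies after step 2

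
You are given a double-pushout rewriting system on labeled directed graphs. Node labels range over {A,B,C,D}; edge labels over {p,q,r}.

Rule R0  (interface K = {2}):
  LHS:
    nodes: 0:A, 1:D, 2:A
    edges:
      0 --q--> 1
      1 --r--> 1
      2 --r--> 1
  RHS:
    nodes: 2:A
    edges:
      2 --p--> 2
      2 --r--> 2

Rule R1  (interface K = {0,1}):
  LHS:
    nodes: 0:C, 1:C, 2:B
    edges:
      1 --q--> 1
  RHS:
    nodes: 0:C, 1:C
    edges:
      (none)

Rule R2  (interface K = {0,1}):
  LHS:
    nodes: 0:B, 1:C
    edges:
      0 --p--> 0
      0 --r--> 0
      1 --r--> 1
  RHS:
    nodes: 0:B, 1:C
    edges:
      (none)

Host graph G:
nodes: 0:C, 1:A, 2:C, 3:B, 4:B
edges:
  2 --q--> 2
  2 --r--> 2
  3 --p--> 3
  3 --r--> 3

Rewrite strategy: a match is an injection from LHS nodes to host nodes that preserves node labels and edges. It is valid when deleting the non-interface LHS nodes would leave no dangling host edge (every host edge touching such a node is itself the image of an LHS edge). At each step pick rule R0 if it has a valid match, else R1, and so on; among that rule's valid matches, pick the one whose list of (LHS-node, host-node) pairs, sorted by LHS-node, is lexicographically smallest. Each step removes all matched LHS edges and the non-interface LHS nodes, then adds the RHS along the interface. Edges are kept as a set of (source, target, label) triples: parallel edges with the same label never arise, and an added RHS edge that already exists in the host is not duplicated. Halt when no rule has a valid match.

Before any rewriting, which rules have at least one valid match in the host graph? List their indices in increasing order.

R0: no valid match — LHS pattern not found
R1: 1 valid match — {0↦0, 1↦2, 2↦4}
R2: 1 valid match — {0↦3, 1↦2}

Answer: [R1,R2]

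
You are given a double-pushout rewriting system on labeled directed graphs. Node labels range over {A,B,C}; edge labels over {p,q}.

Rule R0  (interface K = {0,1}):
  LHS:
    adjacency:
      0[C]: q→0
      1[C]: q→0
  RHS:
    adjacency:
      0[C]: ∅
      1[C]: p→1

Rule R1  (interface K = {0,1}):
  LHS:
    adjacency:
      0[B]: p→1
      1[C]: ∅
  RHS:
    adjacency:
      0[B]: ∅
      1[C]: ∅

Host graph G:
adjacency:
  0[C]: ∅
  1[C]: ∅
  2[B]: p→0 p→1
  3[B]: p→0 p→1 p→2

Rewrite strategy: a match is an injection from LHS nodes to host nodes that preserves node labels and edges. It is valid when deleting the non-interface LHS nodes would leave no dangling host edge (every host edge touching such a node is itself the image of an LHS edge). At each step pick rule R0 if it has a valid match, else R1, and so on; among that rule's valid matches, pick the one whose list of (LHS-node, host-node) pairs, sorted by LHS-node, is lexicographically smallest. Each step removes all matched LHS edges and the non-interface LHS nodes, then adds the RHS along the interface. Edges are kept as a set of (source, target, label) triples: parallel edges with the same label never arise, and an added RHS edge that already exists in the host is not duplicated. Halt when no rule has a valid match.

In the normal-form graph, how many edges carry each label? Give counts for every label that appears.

Answer: p:1

Derivation:
start.  V:4 E:5  edges: 2-p->0 2-p->1 3-p->0 3-p->1 3-p->2
1. fire R1 via {0↦2, 1↦0}  →  V:4 E:4  edges: 2-p->1 3-p->0 3-p->1 3-p->2
2. fire R1 via {0↦2, 1↦1}  →  V:4 E:3  edges: 3-p->0 3-p->1 3-p->2
3. fire R1 via {0↦3, 1↦0}  →  V:4 E:2  edges: 3-p->1 3-p->2
4. fire R1 via {0↦3, 1↦1}  →  V:4 E:1  edges: 3-p->2
final graph: no rule applies after step 4
NF edges: [(3, 2, 'p')]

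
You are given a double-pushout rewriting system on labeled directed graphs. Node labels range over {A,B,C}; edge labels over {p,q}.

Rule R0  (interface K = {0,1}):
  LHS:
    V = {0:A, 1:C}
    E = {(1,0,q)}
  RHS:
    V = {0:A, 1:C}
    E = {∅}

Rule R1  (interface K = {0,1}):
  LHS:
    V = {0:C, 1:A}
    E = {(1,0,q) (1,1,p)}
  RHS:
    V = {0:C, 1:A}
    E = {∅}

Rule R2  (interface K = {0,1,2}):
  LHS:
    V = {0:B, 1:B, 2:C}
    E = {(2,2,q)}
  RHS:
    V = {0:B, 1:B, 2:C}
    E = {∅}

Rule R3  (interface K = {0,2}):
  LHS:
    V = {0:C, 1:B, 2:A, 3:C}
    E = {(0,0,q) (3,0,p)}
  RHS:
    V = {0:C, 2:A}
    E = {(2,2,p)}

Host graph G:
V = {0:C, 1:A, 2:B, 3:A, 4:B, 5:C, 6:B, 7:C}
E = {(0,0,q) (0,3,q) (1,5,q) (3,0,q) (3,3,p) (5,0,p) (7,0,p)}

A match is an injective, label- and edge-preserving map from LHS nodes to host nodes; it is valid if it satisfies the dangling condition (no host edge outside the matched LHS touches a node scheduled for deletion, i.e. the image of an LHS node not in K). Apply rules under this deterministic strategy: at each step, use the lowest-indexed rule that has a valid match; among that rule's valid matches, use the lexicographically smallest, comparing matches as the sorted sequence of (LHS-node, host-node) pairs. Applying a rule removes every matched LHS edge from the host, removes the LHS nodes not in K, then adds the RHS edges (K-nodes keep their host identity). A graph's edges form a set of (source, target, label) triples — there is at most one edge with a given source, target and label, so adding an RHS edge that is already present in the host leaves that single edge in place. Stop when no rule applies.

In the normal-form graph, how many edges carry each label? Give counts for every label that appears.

[0] host  ⇒  8 nodes, 7 edges  {0-q->0 0-q->3 1-q->5 3-q->0 3-p->3 5-p->0 7-p->0}
[1] R0 @ {0↦3, 1↦0}  ⇒  8 nodes, 6 edges  {0-q->0 1-q->5 3-q->0 3-p->3 5-p->0 7-p->0}
[2] R1 @ {0↦0, 1↦3}  ⇒  8 nodes, 4 edges  {0-q->0 1-q->5 5-p->0 7-p->0}
[3] R2 @ {0↦2, 1↦4, 2↦0}  ⇒  8 nodes, 3 edges  {1-q->5 5-p->0 7-p->0}
final graph: no rule applies after step 3
NF edges: [(1, 5, 'q'), (5, 0, 'p'), (7, 0, 'p')]

Answer: p:2 q:1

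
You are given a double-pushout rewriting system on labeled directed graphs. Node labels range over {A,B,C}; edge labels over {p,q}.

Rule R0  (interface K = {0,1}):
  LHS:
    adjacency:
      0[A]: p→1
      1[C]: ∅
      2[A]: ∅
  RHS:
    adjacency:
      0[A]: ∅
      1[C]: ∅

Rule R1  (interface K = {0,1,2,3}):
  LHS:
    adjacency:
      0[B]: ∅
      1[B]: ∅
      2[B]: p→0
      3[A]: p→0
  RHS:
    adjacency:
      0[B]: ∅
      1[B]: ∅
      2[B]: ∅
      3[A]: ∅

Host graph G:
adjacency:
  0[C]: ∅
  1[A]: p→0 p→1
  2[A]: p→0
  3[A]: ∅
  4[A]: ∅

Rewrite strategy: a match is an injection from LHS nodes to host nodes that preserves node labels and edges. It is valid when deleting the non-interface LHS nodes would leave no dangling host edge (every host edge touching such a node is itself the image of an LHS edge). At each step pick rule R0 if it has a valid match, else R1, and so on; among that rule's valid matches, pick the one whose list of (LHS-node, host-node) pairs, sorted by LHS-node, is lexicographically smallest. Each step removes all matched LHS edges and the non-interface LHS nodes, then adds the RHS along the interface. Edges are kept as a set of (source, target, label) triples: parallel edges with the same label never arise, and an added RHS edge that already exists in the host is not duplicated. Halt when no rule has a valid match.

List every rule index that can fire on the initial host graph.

R0: 4 valid matches — {0↦1, 1↦0, 2↦3}, {0↦1, 1↦0, 2↦4}, {0↦2, 1↦0, 2↦3} (+1 more)
R1: no valid match — LHS pattern not found

Answer: [R0]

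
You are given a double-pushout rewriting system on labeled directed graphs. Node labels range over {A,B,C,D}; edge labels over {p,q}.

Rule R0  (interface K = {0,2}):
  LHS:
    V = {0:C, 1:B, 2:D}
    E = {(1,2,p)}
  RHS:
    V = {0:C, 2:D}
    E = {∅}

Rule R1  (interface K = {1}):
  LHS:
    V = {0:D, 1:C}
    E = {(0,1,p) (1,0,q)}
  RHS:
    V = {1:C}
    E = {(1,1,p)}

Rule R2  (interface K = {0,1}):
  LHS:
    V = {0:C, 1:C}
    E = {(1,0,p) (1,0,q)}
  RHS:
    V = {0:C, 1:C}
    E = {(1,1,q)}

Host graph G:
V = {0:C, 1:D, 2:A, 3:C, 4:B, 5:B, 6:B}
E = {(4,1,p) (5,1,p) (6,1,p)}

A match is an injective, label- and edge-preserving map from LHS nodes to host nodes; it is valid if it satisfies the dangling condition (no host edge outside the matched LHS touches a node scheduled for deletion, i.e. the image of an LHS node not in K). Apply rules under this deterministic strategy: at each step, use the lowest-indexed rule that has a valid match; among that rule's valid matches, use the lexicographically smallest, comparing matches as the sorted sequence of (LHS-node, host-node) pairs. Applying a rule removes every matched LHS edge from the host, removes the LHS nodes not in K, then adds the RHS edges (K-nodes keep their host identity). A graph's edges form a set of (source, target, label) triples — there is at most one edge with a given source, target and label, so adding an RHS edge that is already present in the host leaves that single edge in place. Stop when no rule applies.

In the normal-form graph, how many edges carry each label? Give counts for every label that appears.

Answer: (no edges)

Derivation:
initial: |V|=7 |E|=3  E = 4-p->1 5-p->1 6-p->1
step 1: apply R0 at {0↦0, 1↦4, 2↦1}  → |V|=6 |E|=2  E = 5-p->1 6-p->1
step 2: apply R0 at {0↦0, 1↦5, 2↦1}  → |V|=5 |E|=1  E = 6-p->1
step 3: apply R0 at {0↦0, 1↦6, 2↦1}  → |V|=4 |E|=0  E = ∅
normal form: no rule applies after step 3
NF edges: []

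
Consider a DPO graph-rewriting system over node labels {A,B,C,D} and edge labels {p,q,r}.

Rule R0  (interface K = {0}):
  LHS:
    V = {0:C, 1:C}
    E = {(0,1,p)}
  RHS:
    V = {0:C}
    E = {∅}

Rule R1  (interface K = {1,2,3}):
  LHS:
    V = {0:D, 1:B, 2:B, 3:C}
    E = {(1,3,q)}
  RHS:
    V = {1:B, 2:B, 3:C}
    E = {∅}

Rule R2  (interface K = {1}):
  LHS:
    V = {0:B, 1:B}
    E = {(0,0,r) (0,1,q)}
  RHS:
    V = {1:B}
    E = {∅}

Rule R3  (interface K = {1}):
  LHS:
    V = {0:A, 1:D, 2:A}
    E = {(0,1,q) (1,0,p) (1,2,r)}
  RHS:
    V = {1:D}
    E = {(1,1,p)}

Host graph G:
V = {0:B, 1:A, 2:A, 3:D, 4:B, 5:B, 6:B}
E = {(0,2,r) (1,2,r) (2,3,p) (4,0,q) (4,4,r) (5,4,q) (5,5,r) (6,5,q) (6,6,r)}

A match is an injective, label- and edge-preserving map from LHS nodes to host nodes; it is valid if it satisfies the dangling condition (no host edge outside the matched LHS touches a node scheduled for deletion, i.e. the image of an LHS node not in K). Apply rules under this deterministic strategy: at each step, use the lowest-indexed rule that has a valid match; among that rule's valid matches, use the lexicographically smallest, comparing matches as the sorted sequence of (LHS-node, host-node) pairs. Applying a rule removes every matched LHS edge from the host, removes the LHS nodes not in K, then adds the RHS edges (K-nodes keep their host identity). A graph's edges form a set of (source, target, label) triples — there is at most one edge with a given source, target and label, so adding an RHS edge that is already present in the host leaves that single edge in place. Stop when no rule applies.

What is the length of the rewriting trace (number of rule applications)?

Answer: 3

Rewrite trace:
initial: |V|=7 |E|=9  E = 0-r->2 1-r->2 2-p->3 4-q->0 4-r->4 5-q->4 5-r->5 6-q->5 6-r->6
step 1: apply R2 at {0↦6, 1↦5}  → |V|=6 |E|=7  E = 0-r->2 1-r->2 2-p->3 4-q->0 4-r->4 5-q->4 5-r->5
step 2: apply R2 at {0↦5, 1↦4}  → |V|=5 |E|=5  E = 0-r->2 1-r->2 2-p->3 4-q->0 4-r->4
step 3: apply R2 at {0↦4, 1↦0}  → |V|=4 |E|=3  E = 0-r->2 1-r->2 2-p->3
final graph: no rule applies after step 3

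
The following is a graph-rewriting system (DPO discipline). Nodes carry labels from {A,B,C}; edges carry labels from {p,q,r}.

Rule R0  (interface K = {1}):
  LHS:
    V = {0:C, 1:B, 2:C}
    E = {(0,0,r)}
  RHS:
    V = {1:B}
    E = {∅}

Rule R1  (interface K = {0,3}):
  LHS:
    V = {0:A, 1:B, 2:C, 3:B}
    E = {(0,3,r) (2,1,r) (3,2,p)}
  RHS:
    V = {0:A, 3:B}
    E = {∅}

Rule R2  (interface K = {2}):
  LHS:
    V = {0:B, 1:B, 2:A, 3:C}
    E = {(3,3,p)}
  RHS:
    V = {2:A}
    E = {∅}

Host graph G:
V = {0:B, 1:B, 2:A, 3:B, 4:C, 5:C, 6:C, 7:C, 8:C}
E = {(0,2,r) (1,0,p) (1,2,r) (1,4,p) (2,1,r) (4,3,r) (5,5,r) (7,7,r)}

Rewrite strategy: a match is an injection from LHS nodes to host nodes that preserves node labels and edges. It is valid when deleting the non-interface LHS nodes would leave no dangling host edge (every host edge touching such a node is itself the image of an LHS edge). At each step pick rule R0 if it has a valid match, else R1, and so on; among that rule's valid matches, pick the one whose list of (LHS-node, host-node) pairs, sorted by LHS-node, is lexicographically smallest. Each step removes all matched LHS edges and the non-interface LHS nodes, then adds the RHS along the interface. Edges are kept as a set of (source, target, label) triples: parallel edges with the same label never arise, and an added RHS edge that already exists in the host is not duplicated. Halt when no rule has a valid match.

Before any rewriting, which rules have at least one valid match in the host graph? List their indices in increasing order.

Answer: [R0,R1]

Derivation:
R0: 12 valid matches — {0↦5, 1↦0, 2↦6}, {0↦5, 1↦0, 2↦8}, {0↦5, 1↦1, 2↦6} (+9 more)
R1: 1 valid match — {0↦2, 1↦3, 2↦4, 3↦1}
R2: no valid match — LHS pattern not found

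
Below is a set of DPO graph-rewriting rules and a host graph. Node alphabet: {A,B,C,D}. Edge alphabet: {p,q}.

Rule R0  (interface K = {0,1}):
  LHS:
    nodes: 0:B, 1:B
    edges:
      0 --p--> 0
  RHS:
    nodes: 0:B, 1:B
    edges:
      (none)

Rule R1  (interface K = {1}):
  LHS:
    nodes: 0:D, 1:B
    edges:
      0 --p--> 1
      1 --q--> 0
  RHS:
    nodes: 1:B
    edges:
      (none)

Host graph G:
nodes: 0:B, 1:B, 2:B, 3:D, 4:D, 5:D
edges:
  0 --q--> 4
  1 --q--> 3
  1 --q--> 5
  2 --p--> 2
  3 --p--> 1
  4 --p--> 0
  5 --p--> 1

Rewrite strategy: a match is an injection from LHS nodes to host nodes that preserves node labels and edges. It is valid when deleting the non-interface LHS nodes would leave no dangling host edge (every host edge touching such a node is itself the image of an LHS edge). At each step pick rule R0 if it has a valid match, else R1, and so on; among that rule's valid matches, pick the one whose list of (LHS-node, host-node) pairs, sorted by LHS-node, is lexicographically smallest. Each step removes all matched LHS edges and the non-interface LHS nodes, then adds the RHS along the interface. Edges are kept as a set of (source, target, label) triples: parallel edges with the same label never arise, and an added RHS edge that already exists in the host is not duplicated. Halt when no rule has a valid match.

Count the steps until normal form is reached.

[0] host  ⇒  6 nodes, 7 edges  {0-q->4 1-q->3 1-q->5 2-p->2 3-p->1 4-p->0 5-p->1}
[1] R0 @ {0↦2, 1↦0}  ⇒  6 nodes, 6 edges  {0-q->4 1-q->3 1-q->5 3-p->1 4-p->0 5-p->1}
[2] R1 @ {0↦3, 1↦1}  ⇒  5 nodes, 4 edges  {0-q->4 1-q->5 4-p->0 5-p->1}
[3] R1 @ {0↦4, 1↦0}  ⇒  4 nodes, 2 edges  {1-q->5 5-p->1}
[4] R1 @ {0↦5, 1↦1}  ⇒  3 nodes, 0 edges  {∅}
final graph: no rule applies after step 4

Answer: 4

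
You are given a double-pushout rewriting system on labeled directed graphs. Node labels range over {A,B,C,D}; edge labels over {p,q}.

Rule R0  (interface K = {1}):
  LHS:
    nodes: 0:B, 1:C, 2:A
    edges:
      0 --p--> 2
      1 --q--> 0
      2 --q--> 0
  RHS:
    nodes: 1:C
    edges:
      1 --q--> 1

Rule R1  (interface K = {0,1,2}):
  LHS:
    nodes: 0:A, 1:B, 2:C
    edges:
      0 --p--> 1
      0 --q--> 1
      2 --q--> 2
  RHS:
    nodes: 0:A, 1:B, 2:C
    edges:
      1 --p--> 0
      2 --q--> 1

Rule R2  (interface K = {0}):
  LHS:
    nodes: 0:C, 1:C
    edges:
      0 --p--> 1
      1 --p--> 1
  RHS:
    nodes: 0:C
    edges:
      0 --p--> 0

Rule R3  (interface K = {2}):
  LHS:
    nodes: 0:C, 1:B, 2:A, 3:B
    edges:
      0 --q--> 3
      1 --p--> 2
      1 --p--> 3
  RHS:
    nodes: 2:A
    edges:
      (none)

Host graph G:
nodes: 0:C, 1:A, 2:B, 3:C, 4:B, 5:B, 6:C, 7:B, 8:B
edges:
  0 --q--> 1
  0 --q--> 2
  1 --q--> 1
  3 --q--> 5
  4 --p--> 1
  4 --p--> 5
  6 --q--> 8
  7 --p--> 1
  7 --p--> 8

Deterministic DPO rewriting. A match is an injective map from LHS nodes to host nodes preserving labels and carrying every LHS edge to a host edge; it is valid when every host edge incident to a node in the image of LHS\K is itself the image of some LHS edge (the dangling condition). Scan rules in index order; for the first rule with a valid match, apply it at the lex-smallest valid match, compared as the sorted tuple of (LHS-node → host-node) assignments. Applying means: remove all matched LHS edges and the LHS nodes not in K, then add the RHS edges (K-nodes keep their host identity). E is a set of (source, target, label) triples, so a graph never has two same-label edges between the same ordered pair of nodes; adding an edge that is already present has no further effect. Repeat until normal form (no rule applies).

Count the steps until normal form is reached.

[0] host  ⇒  9 nodes, 9 edges  {0-q->1 0-q->2 1-q->1 3-q->5 4-p->1 4-p->5 6-q->8 7-p->1 7-p->8}
[1] R3 @ {0↦3, 1↦4, 2↦1, 3↦5}  ⇒  6 nodes, 6 edges  {0-q->1 0-q->2 1-q->1 6-q->8 7-p->1 7-p->8}
[2] R3 @ {0↦6, 1↦7, 2↦1, 3↦8}  ⇒  3 nodes, 3 edges  {0-q->1 0-q->2 1-q->1}
normal form: no rule applies after step 2

Answer: 2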